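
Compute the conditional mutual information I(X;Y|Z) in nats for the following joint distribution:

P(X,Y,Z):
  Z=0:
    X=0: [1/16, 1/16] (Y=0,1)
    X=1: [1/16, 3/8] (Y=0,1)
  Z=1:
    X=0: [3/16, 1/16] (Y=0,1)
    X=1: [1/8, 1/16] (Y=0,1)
0.0337 nats

Conditional mutual information: I(X;Y|Z) = H(X|Z) + H(Y|Z) - H(X,Y|Z)

H(Z) = 0.6853
H(X,Z) = 1.2820 → H(X|Z) = 0.5967
H(Y,Z) = 1.2450 → H(Y|Z) = 0.5597
H(X,Y,Z) = 1.8080 → H(X,Y|Z) = 1.1227

I(X;Y|Z) = 0.5967 + 0.5597 - 1.1227 = 0.0337 nats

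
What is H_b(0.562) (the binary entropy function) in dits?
0.2977 dits

The binary entropy function is:
H(p) = -p log(p) - (1-p) log(1-p)

H(0.562) = -0.562 × log_10(0.562) - 0.438 × log_10(0.438)
H(0.562) = 0.2977 dits

Note: Binary entropy is maximized at p=0.5 (H=1 bit) and minimized at p=0 or p=1 (H=0).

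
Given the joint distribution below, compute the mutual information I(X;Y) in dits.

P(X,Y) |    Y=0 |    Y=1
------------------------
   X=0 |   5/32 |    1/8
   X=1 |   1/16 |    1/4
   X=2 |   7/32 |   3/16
0.0240 dits

Mutual information: I(X;Y) = H(X) + H(Y) - H(X,Y)

Marginals:
P(X) = (9/32, 5/16, 13/32), H(X) = 0.4717 dits
P(Y) = (7/16, 9/16), H(Y) = 0.2976 dits

Joint entropy: H(X,Y) = 0.7453 dits

I(X;Y) = 0.4717 + 0.2976 - 0.7453 = 0.0240 dits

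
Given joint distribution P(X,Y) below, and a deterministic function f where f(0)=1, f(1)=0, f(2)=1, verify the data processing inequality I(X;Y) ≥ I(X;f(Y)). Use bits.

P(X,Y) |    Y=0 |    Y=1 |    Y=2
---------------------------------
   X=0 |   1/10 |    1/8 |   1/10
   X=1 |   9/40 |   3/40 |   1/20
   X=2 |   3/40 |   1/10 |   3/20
I(X;Y) = 0.1121, I(X;f(Y)) = 0.0171, inequality holds: 0.1121 ≥ 0.0171

Data Processing Inequality: For any Markov chain X → Y → Z, we have I(X;Y) ≥ I(X;Z).

Here Z = f(Y) is a deterministic function of Y, forming X → Y → Z.

Original I(X;Y) = 0.1121 bits

After applying f:
P(X,Z) where Z=f(Y):
- P(X,Z=0) = P(X,Y=1)
- P(X,Z=1) = P(X,Y=0) + P(X,Y=2)

I(X;Z) = I(X;f(Y)) = 0.0171 bits

Verification: 0.1121 ≥ 0.0171 ✓

Information cannot be created by processing; the function f can only lose information about X.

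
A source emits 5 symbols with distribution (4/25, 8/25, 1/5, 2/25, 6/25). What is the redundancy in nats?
0.0852 nats

Redundancy measures how far a source is from maximum entropy:
R = H_max - H(X)

Maximum entropy for 5 symbols: H_max = log_e(5) = 1.6094 nats
Actual entropy: H(X) = 1.5243 nats
Redundancy: R = 1.6094 - 1.5243 = 0.0852 nats

This redundancy represents potential for compression: the source could be compressed by 0.0852 nats per symbol.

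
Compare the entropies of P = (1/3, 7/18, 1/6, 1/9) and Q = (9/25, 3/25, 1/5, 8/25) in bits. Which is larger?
Q

Computing entropies in bits:
H(P) = 1.8413
H(Q) = 1.8881

Distribution Q has higher entropy.

Intuition: The distribution closer to uniform (more spread out) has higher entropy.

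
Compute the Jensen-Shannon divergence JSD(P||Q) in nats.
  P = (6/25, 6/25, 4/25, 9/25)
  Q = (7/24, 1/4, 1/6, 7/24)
0.0031 nats

Jensen-Shannon divergence is:
JSD(P||Q) = 0.5 × D_KL(P||M) + 0.5 × D_KL(Q||M)
where M = 0.5 × (P + Q) is the mixture distribution.

M = 0.5 × (6/25, 6/25, 4/25, 9/25) + 0.5 × (7/24, 1/4, 1/6, 7/24) = (0.265833, 0.245, 0.163333, 0.325833)

D_KL(P||M) = 0.0031 nats
D_KL(Q||M) = 0.0032 nats

JSD(P||Q) = 0.5 × 0.0031 + 0.5 × 0.0032 = 0.0031 nats

Unlike KL divergence, JSD is symmetric and bounded: 0 ≤ JSD ≤ log(2).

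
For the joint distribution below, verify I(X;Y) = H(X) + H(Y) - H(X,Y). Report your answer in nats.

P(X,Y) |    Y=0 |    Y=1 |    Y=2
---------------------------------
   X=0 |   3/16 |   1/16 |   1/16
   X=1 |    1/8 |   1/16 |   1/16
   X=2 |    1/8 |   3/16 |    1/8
I(X;Y) = 0.0428 nats

Mutual information has multiple equivalent forms:
- I(X;Y) = H(X) - H(X|Y)
- I(X;Y) = H(Y) - H(Y|X)
- I(X;Y) = H(X) + H(Y) - H(X,Y)

Computing all quantities:
H(X) = 1.0717, H(Y) = 1.0717, H(X,Y) = 2.1007
H(X|Y) = 1.0289, H(Y|X) = 1.0289

Verification:
H(X) - H(X|Y) = 1.0717 - 1.0289 = 0.0428
H(Y) - H(Y|X) = 1.0717 - 1.0289 = 0.0428
H(X) + H(Y) - H(X,Y) = 1.0717 + 1.0717 - 2.1007 = 0.0428

All forms give I(X;Y) = 0.0428 nats. ✓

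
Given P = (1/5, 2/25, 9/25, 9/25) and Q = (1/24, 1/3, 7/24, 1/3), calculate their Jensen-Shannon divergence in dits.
0.0313 dits

Jensen-Shannon divergence is:
JSD(P||Q) = 0.5 × D_KL(P||M) + 0.5 × D_KL(Q||M)
where M = 0.5 × (P + Q) is the mixture distribution.

M = 0.5 × (1/5, 2/25, 9/25, 9/25) + 0.5 × (1/24, 1/3, 7/24, 1/3) = (0.120833, 0.206667, 0.325833, 0.346667)

D_KL(P||M) = 0.0323 dits
D_KL(Q||M) = 0.0302 dits

JSD(P||Q) = 0.5 × 0.0323 + 0.5 × 0.0302 = 0.0313 dits

Unlike KL divergence, JSD is symmetric and bounded: 0 ≤ JSD ≤ log(2).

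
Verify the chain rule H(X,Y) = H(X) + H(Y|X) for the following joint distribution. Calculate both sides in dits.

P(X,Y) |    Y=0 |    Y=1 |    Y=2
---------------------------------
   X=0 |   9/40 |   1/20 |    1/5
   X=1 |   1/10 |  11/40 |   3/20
H(X,Y) = 0.7284, H(X) = 0.3005, H(Y|X) = 0.4279 (all in dits)

Chain rule: H(X,Y) = H(X) + H(Y|X)

Left side — joint entropy directly:
H(X,Y) = -Σ p(x,y) log p(x,y) = 0.7284 dits

Right side — compute H(Y|X) from the conditional distributions:
P(X) = (19/40, 21/40), so H(X) = 0.3005 dits
H(Y|X) = Σ_x P(X=x) · H(Y|X=x):
  P(Y|X=0) = (9/19, 2/19, 8/19), H(Y|X=0) = 0.4148, weight P(X=0) = 19/40
  P(Y|X=1) = (4/21, 11/21, 2/7), H(Y|X=1) = 0.4397, weight P(X=1) = 21/40
H(Y|X) = 0.4279 dits

H(X) + H(Y|X) = 0.3005 + 0.4279 = 0.7284 dits

Both sides equal 0.7284 dits. ✓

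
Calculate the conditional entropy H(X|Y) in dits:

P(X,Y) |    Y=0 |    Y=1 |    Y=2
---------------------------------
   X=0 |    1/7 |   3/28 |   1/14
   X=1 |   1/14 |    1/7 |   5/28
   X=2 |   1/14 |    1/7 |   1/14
0.4539 dits

Using the chain rule: H(X|Y) = H(X,Y) - H(Y)

First, compute H(X,Y) = 0.9272 dits

Marginal P(Y) = (2/7, 11/28, 9/28)
H(Y) = 0.4733 dits

H(X|Y) = H(X,Y) - H(Y) = 0.9272 - 0.4733 = 0.4539 dits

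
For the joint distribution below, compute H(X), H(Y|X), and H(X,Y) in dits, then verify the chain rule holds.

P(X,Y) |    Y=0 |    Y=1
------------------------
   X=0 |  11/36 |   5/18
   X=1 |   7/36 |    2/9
H(X,Y) = 0.5953, H(X) = 0.2950, H(Y|X) = 0.3003 (all in dits)

Chain rule: H(X,Y) = H(X) + H(Y|X)

Left side — joint entropy directly:
H(X,Y) = -Σ p(x,y) log p(x,y) = 0.5953 dits

Right side — compute H(Y|X) from the conditional distributions:
P(X) = (7/12, 5/12), so H(X) = 0.2950 dits
H(Y|X) = Σ_x P(X=x) · H(Y|X=x):
  P(Y|X=0) = (11/21, 10/21), H(Y|X=0) = 0.3005, weight P(X=0) = 7/12
  P(Y|X=1) = (7/15, 8/15), H(Y|X=1) = 0.3001, weight P(X=1) = 5/12
H(Y|X) = 0.3003 dits

H(X) + H(Y|X) = 0.2950 + 0.3003 = 0.5953 dits

Both sides equal 0.5953 dits. ✓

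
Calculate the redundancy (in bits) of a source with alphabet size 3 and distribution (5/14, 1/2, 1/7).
0.1534 bits

Redundancy measures how far a source is from maximum entropy:
R = H_max - H(X)

Maximum entropy for 3 symbols: H_max = log_2(3) = 1.5850 bits
Actual entropy: H(X) = 1.4316 bits
Redundancy: R = 1.5850 - 1.4316 = 0.1534 bits

This redundancy represents potential for compression: the source could be compressed by 0.1534 bits per symbol.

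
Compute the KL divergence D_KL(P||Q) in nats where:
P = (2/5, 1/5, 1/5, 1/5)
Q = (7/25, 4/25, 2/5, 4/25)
0.0933 nats

KL divergence: D_KL(P||Q) = Σ p(x) log(p(x)/q(x))

Computing term by term:
  x=0: 2/5 × log_e[(2/5)/(7/25)] = 2/5 × 0.3567 = 0.1427
  x=1: 1/5 × log_e[(1/5)/(4/25)] = 1/5 × 0.2231 = 0.0446
  x=2: 1/5 × log_e[(1/5)/(2/5)] = 1/5 × -0.6931 = -0.1386
  x=3: 1/5 × log_e[(1/5)/(4/25)] = 1/5 × 0.2231 = 0.0446

D_KL(P||Q) = 0.0933 nats

Note: KL divergence is always non-negative and equals 0 iff P = Q.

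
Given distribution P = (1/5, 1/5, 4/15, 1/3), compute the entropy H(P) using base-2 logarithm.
1.9656 bits

Shannon entropy is H(X) = -Σ p(x) log p(x).

For P = (1/5, 1/5, 4/15, 1/3):
H = -1/5 × log_2(1/5) -1/5 × log_2(1/5) -4/15 × log_2(4/15) -1/3 × log_2(1/3)
H = 1.9656 bits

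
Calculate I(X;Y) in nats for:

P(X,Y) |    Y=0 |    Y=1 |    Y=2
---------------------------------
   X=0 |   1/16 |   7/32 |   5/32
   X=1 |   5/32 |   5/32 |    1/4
0.0291 nats

Mutual information: I(X;Y) = H(X) + H(Y) - H(X,Y)

Marginals:
P(X) = (7/16, 9/16), H(X) = 0.6853 nats
P(Y) = (7/32, 3/8, 13/32), H(Y) = 1.0662 nats

Joint entropy: H(X,Y) = 1.7225 nats

I(X;Y) = 0.6853 + 1.0662 - 1.7225 = 0.0291 nats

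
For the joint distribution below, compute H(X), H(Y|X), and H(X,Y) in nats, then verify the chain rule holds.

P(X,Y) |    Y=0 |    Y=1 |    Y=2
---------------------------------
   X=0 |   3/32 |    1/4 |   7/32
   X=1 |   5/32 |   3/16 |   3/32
H(X,Y) = 1.7268, H(X) = 0.6853, H(Y|X) = 1.0415 (all in nats)

Chain rule: H(X,Y) = H(X) + H(Y|X)

Left side — joint entropy directly:
H(X,Y) = -Σ p(x,y) log p(x,y) = 1.7268 nats

Right side — compute H(Y|X) from the conditional distributions:
P(X) = (9/16, 7/16), so H(X) = 0.6853 nats
H(Y|X) = Σ_x P(X=x) · H(Y|X=x):
  P(Y|X=0) = (1/6, 4/9, 7/18), H(Y|X=0) = 1.0263, weight P(X=0) = 9/16
  P(Y|X=1) = (5/14, 3/7, 3/14), H(Y|X=1) = 1.0609, weight P(X=1) = 7/16
H(Y|X) = 1.0415 nats

H(X) + H(Y|X) = 0.6853 + 1.0415 = 1.7268 nats

Both sides equal 1.7268 nats. ✓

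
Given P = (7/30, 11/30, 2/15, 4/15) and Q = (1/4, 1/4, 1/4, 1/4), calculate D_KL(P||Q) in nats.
0.0577 nats

KL divergence: D_KL(P||Q) = Σ p(x) log(p(x)/q(x))

Computing term by term:
  x=0: 7/30 × log_e[(7/30)/(1/4)] = 7/30 × -0.0690 = -0.0161
  x=1: 11/30 × log_e[(11/30)/(1/4)] = 11/30 × 0.3830 = 0.1404
  x=2: 2/15 × log_e[(2/15)/(1/4)] = 2/15 × -0.6286 = -0.0838
  x=3: 4/15 × log_e[(4/15)/(1/4)] = 4/15 × 0.0645 = 0.0172

D_KL(P||Q) = 0.0577 nats

Note: KL divergence is always non-negative and equals 0 iff P = Q.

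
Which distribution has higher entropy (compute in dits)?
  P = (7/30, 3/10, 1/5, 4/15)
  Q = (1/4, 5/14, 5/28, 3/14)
P

Computing entropies in dits:
H(P) = 0.5972
H(Q) = 0.5872

Distribution P has higher entropy.

Intuition: The distribution closer to uniform (more spread out) has higher entropy.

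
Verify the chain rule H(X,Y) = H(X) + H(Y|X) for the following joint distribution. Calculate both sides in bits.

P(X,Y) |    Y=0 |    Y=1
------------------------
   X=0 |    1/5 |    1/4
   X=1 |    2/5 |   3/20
H(X,Y) = 1.9037, H(X) = 0.9928, H(Y|X) = 0.9109 (all in bits)

Chain rule: H(X,Y) = H(X) + H(Y|X)

Left side — joint entropy directly:
H(X,Y) = -Σ p(x,y) log p(x,y) = 1.9037 bits

Right side — compute H(Y|X) from the conditional distributions:
P(X) = (9/20, 11/20), so H(X) = 0.9928 bits
H(Y|X) = Σ_x P(X=x) · H(Y|X=x):
  P(Y|X=0) = (4/9, 5/9), H(Y|X=0) = 0.9911, weight P(X=0) = 9/20
  P(Y|X=1) = (8/11, 3/11), H(Y|X=1) = 0.8454, weight P(X=1) = 11/20
H(Y|X) = 0.9109 bits

H(X) + H(Y|X) = 0.9928 + 0.9109 = 1.9037 bits

Both sides equal 1.9037 bits. ✓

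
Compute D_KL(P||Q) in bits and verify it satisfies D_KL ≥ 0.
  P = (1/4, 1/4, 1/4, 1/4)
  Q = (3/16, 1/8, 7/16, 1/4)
0.1519 bits

KL divergence satisfies the Gibbs inequality: D_KL(P||Q) ≥ 0 for all distributions P, Q.

D_KL(P||Q) = Σ p(x) log(p(x)/q(x))
Term by term:
  x=0: 1/4 × log_2[(1/4)/(3/16)] = 0.1038
  x=1: 1/4 × log_2[(1/4)/(1/8)] = 0.2500
  x=2: 1/4 × log_2[(1/4)/(7/16)] = -0.2018
  x=3: 1/4 × log_2[(1/4)/(1/4)] = 0.0000
D_KL(P||Q) = 0.1519 bits

D_KL(P||Q) = 0.1519 ≥ 0 ✓

This non-negativity is a fundamental property: relative entropy cannot be negative because it measures how different Q is from P.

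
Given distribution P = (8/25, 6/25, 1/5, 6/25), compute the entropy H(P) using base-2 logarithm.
1.9787 bits

Shannon entropy is H(X) = -Σ p(x) log p(x).

For P = (8/25, 6/25, 1/5, 6/25):
H = -8/25 × log_2(8/25) -6/25 × log_2(6/25) -1/5 × log_2(1/5) -6/25 × log_2(6/25)
H = 1.9787 bits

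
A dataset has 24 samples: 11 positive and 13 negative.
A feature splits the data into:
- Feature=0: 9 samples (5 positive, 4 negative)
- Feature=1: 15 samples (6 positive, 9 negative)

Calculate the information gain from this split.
0.0165 bits

Information Gain = H(Y) - H(Y|Feature)

Before split:
P(positive) = 11/24 = 0.4583
H(Y) = 0.9950 bits

After split:
Feature=0: H = 0.9911 bits (weight = 9/24)
Feature=1: H = 0.9710 bits (weight = 15/24)
H(Y|Feature) = (9/24)×0.9911 + (15/24)×0.9710 = 0.9785 bits

Information Gain = 0.9950 - 0.9785 = 0.0165 bits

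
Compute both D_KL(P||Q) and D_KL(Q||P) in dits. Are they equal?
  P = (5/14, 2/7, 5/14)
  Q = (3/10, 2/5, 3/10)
D_KL(P||Q) = 0.0123, D_KL(Q||P) = 0.0130

KL divergence is not symmetric: D_KL(P||Q) ≠ D_KL(Q||P) in general.

D_KL(P||Q) = 0.0123 dits
D_KL(Q||P) = 0.0130 dits

No, they are not equal!

This asymmetry is why KL divergence is not a true distance metric.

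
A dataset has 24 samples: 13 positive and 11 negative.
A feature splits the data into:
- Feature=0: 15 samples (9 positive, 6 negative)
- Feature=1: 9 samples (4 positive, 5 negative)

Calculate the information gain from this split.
0.0165 bits

Information Gain = H(Y) - H(Y|Feature)

Before split:
P(positive) = 13/24 = 0.5417
H(Y) = 0.9950 bits

After split:
Feature=0: H = 0.9710 bits (weight = 15/24)
Feature=1: H = 0.9911 bits (weight = 9/24)
H(Y|Feature) = (15/24)×0.9710 + (9/24)×0.9911 = 0.9785 bits

Information Gain = 0.9950 - 0.9785 = 0.0165 bits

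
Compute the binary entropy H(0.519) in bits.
0.9990 bits

The binary entropy function is:
H(p) = -p log(p) - (1-p) log(1-p)

H(0.519) = -0.519 × log_2(0.519) - 0.481 × log_2(0.481)
H(0.519) = 0.9990 bits

Note: Binary entropy is maximized at p=0.5 (H=1 bit) and minimized at p=0 or p=1 (H=0).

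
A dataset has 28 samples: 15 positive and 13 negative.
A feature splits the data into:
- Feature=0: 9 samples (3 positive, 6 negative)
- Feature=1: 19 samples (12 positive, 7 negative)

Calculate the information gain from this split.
0.0569 bits

Information Gain = H(Y) - H(Y|Feature)

Before split:
P(positive) = 15/28 = 0.5357
H(Y) = 0.9963 bits

After split:
Feature=0: H = 0.9183 bits (weight = 9/28)
Feature=1: H = 0.9495 bits (weight = 19/28)
H(Y|Feature) = (9/28)×0.9183 + (19/28)×0.9495 = 0.9394 bits

Information Gain = 0.9963 - 0.9394 = 0.0569 bits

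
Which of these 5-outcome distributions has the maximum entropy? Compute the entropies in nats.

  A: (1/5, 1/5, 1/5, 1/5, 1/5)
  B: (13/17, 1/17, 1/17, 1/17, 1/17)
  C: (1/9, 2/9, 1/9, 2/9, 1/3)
A

For a discrete distribution over n outcomes, entropy is maximized by the uniform distribution.

Computing entropies:
H(A) = 1.6094 nats
H(B) = 0.8718 nats
H(C) = 1.5230 nats

The uniform distribution (where all probabilities equal 1/5) achieves the maximum entropy of log_e(5) = 1.6094 nats.

Distribution A has the highest entropy.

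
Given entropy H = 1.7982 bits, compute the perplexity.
3.4779

Perplexity is 2^H (or exp(H) for natural log).

H = 1.7982 bits
Perplexity = 2^1.7982 = 3.4779

Interpretation: The model's uncertainty is equivalent to choosing uniformly among 3.5 options.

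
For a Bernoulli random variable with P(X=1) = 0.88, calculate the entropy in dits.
0.1594 dits

The binary entropy function is:
H(p) = -p log(p) - (1-p) log(1-p)

H(0.88) = -0.88 × log_10(0.88) - 0.12 × log_10(0.12)
H(0.88) = 0.1594 dits

Note: Binary entropy is maximized at p=0.5 (H=1 bit) and minimized at p=0 or p=1 (H=0).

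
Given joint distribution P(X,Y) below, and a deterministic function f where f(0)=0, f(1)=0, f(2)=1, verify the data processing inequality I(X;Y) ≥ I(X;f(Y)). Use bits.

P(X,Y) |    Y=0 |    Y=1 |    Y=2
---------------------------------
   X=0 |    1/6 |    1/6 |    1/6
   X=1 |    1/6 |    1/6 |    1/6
I(X;Y) = 0.0000, I(X;f(Y)) = 0.0000, inequality holds: 0.0000 ≥ 0.0000

Data Processing Inequality: For any Markov chain X → Y → Z, we have I(X;Y) ≥ I(X;Z).

Here Z = f(Y) is a deterministic function of Y, forming X → Y → Z.

Original I(X;Y) = 0.0000 bits

After applying f:
P(X,Z) where Z=f(Y):
- P(X,Z=0) = P(X,Y=0) + P(X,Y=1)
- P(X,Z=1) = P(X,Y=2)

I(X;Z) = I(X;f(Y)) = 0.0000 bits

Verification: 0.0000 ≥ 0.0000 ✓

Information cannot be created by processing; the function f can only lose information about X.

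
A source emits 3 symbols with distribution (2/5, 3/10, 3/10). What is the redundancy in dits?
0.0042 dits

Redundancy measures how far a source is from maximum entropy:
R = H_max - H(X)

Maximum entropy for 3 symbols: H_max = log_10(3) = 0.4771 dits
Actual entropy: H(X) = 0.4729 dits
Redundancy: R = 0.4771 - 0.4729 = 0.0042 dits

This redundancy represents potential for compression: the source could be compressed by 0.0042 dits per symbol.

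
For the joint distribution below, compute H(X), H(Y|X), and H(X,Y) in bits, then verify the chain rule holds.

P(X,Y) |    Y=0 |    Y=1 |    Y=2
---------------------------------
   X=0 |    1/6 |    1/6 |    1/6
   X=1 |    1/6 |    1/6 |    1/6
H(X,Y) = 2.5850, H(X) = 1.0000, H(Y|X) = 1.5850 (all in bits)

Chain rule: H(X,Y) = H(X) + H(Y|X)

Left side — joint entropy directly:
H(X,Y) = -Σ p(x,y) log p(x,y) = 2.5850 bits

Right side — compute H(Y|X) from the conditional distributions:
P(X) = (1/2, 1/2), so H(X) = 1.0000 bits
H(Y|X) = Σ_x P(X=x) · H(Y|X=x):
  P(Y|X=0) = (1/3, 1/3, 1/3), H(Y|X=0) = 1.5850, weight P(X=0) = 1/2
  P(Y|X=1) = (1/3, 1/3, 1/3), H(Y|X=1) = 1.5850, weight P(X=1) = 1/2
H(Y|X) = 1.5850 bits

H(X) + H(Y|X) = 1.0000 + 1.5850 = 2.5850 bits

Both sides equal 2.5850 bits. ✓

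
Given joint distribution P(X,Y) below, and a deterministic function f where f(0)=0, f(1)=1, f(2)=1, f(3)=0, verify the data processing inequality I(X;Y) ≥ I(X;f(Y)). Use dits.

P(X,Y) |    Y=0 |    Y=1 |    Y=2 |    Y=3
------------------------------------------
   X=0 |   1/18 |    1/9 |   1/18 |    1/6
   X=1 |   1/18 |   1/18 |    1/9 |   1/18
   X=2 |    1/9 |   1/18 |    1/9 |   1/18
I(X;Y) = 0.0305, I(X;f(Y)) = 0.0042, inequality holds: 0.0305 ≥ 0.0042

Data Processing Inequality: For any Markov chain X → Y → Z, we have I(X;Y) ≥ I(X;Z).

Here Z = f(Y) is a deterministic function of Y, forming X → Y → Z.

Original I(X;Y) = 0.0305 dits

After applying f:
P(X,Z) where Z=f(Y):
- P(X,Z=0) = P(X,Y=0) + P(X,Y=3)
- P(X,Z=1) = P(X,Y=1) + P(X,Y=2)

I(X;Z) = I(X;f(Y)) = 0.0042 dits

Verification: 0.0305 ≥ 0.0042 ✓

Information cannot be created by processing; the function f can only lose information about X.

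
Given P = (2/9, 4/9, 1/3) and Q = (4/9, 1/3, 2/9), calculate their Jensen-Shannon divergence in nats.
0.0285 nats

Jensen-Shannon divergence is:
JSD(P||Q) = 0.5 × D_KL(P||M) + 0.5 × D_KL(Q||M)
where M = 0.5 × (P + Q) is the mixture distribution.

M = 0.5 × (2/9, 4/9, 1/3) + 0.5 × (4/9, 1/3, 2/9) = (1/3, 7/18, 5/18)

D_KL(P||M) = 0.0300 nats
D_KL(Q||M) = 0.0269 nats

JSD(P||Q) = 0.5 × 0.0300 + 0.5 × 0.0269 = 0.0285 nats

Unlike KL divergence, JSD is symmetric and bounded: 0 ≤ JSD ≤ log(2).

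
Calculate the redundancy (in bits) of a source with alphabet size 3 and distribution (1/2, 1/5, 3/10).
0.0995 bits

Redundancy measures how far a source is from maximum entropy:
R = H_max - H(X)

Maximum entropy for 3 symbols: H_max = log_2(3) = 1.5850 bits
Actual entropy: H(X) = 1.4855 bits
Redundancy: R = 1.5850 - 1.4855 = 0.0995 bits

This redundancy represents potential for compression: the source could be compressed by 0.0995 bits per symbol.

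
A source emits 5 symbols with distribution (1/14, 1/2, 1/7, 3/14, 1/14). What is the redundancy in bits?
0.4007 bits

Redundancy measures how far a source is from maximum entropy:
R = H_max - H(X)

Maximum entropy for 5 symbols: H_max = log_2(5) = 2.3219 bits
Actual entropy: H(X) = 1.9212 bits
Redundancy: R = 2.3219 - 1.9212 = 0.4007 bits

This redundancy represents potential for compression: the source could be compressed by 0.4007 bits per symbol.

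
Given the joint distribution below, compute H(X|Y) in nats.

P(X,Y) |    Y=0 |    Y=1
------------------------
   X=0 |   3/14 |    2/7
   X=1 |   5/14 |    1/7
0.6508 nats

Using the chain rule: H(X|Y) = H(X,Y) - H(Y)

First, compute H(X,Y) = 1.3337 nats

Marginal P(Y) = (4/7, 3/7)
H(Y) = 0.6829 nats

H(X|Y) = H(X,Y) - H(Y) = 1.3337 - 0.6829 = 0.6508 nats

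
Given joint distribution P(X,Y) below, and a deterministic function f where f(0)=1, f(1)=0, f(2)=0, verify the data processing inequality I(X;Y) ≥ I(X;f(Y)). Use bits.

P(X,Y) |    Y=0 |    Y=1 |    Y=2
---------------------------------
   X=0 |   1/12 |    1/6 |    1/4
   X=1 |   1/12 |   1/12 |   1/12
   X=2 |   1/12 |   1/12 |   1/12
I(X;Y) = 0.0325, I(X;f(Y)) = 0.0271, inequality holds: 0.0325 ≥ 0.0271

Data Processing Inequality: For any Markov chain X → Y → Z, we have I(X;Y) ≥ I(X;Z).

Here Z = f(Y) is a deterministic function of Y, forming X → Y → Z.

Original I(X;Y) = 0.0325 bits

After applying f:
P(X,Z) where Z=f(Y):
- P(X,Z=0) = P(X,Y=1) + P(X,Y=2)
- P(X,Z=1) = P(X,Y=0)

I(X;Z) = I(X;f(Y)) = 0.0271 bits

Verification: 0.0325 ≥ 0.0271 ✓

Information cannot be created by processing; the function f can only lose information about X.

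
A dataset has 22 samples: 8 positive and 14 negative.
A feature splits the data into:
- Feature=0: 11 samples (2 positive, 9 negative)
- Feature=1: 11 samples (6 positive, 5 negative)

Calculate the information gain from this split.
0.1066 bits

Information Gain = H(Y) - H(Y|Feature)

Before split:
P(positive) = 8/22 = 0.3636
H(Y) = 0.9457 bits

After split:
Feature=0: H = 0.6840 bits (weight = 11/22)
Feature=1: H = 0.9940 bits (weight = 11/22)
H(Y|Feature) = (11/22)×0.6840 + (11/22)×0.9940 = 0.8390 bits

Information Gain = 0.9457 - 0.8390 = 0.1066 bits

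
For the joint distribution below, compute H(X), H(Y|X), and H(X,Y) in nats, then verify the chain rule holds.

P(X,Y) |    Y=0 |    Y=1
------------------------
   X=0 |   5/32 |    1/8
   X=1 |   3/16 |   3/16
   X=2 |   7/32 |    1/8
H(X,Y) = 1.7701, H(X) = 1.0916, H(Y|X) = 0.6785 (all in nats)

Chain rule: H(X,Y) = H(X) + H(Y|X)

Left side — joint entropy directly:
H(X,Y) = -Σ p(x,y) log p(x,y) = 1.7701 nats

Right side — compute H(Y|X) from the conditional distributions:
P(X) = (9/32, 3/8, 11/32), so H(X) = 1.0916 nats
H(Y|X) = Σ_x P(X=x) · H(Y|X=x):
  P(Y|X=0) = (5/9, 4/9), H(Y|X=0) = 0.6870, weight P(X=0) = 9/32
  P(Y|X=1) = (1/2, 1/2), H(Y|X=1) = 0.6931, weight P(X=1) = 3/8
  P(Y|X=2) = (7/11, 4/11), H(Y|X=2) = 0.6555, weight P(X=2) = 11/32
H(Y|X) = 0.6785 nats

H(X) + H(Y|X) = 1.0916 + 0.6785 = 1.7701 nats

Both sides equal 1.7701 nats. ✓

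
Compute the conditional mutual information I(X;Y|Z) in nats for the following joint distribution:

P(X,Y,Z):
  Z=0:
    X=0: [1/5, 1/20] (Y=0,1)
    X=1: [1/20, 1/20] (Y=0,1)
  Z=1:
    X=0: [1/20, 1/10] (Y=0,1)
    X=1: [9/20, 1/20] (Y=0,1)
0.1081 nats

Conditional mutual information: I(X;Y|Z) = H(X|Z) + H(Y|Z) - H(X,Y|Z)

H(Z) = 0.6474
H(X,Z) = 1.2080 → H(X|Z) = 0.5605
H(Y,Z) = 1.2080 → H(Y|Z) = 0.5605
H(X,Y,Z) = 1.6604 → H(X,Y|Z) = 1.0130

I(X;Y|Z) = 0.5605 + 0.5605 - 1.0130 = 0.1081 nats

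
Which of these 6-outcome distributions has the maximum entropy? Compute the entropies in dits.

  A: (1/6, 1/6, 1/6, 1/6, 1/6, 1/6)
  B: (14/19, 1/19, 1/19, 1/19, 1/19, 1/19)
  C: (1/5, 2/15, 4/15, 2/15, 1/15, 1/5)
A

For a discrete distribution over n outcomes, entropy is maximized by the uniform distribution.

Computing entropies:
H(A) = 0.7782 dits
H(B) = 0.4342 dits
H(C) = 0.7444 dits

The uniform distribution (where all probabilities equal 1/6) achieves the maximum entropy of log_10(6) = 0.7782 dits.

Distribution A has the highest entropy.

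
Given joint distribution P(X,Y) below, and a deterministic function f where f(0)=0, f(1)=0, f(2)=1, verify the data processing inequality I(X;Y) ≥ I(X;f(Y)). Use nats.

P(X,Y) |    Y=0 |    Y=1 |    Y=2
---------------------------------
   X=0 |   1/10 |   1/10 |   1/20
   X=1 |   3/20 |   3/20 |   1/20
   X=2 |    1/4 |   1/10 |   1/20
I(X;Y) = 0.0233, I(X;f(Y)) = 0.0034, inequality holds: 0.0233 ≥ 0.0034

Data Processing Inequality: For any Markov chain X → Y → Z, we have I(X;Y) ≥ I(X;Z).

Here Z = f(Y) is a deterministic function of Y, forming X → Y → Z.

Original I(X;Y) = 0.0233 nats

After applying f:
P(X,Z) where Z=f(Y):
- P(X,Z=0) = P(X,Y=0) + P(X,Y=1)
- P(X,Z=1) = P(X,Y=2)

I(X;Z) = I(X;f(Y)) = 0.0034 nats

Verification: 0.0233 ≥ 0.0034 ✓

Information cannot be created by processing; the function f can only lose information about X.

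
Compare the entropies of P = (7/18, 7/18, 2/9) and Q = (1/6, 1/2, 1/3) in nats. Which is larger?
P

Computing entropies in nats:
H(P) = 1.0688
H(Q) = 1.0114

Distribution P has higher entropy.

Intuition: The distribution closer to uniform (more spread out) has higher entropy.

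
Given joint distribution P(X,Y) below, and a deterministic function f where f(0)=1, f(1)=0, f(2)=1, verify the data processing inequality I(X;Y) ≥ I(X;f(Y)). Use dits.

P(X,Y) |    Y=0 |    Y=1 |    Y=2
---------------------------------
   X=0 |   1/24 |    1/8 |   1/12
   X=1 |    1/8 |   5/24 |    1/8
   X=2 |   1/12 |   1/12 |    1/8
I(X;Y) = 0.0091, I(X;f(Y)) = 0.0068, inequality holds: 0.0091 ≥ 0.0068

Data Processing Inequality: For any Markov chain X → Y → Z, we have I(X;Y) ≥ I(X;Z).

Here Z = f(Y) is a deterministic function of Y, forming X → Y → Z.

Original I(X;Y) = 0.0091 dits

After applying f:
P(X,Z) where Z=f(Y):
- P(X,Z=0) = P(X,Y=1)
- P(X,Z=1) = P(X,Y=0) + P(X,Y=2)

I(X;Z) = I(X;f(Y)) = 0.0068 dits

Verification: 0.0091 ≥ 0.0068 ✓

Information cannot be created by processing; the function f can only lose information about X.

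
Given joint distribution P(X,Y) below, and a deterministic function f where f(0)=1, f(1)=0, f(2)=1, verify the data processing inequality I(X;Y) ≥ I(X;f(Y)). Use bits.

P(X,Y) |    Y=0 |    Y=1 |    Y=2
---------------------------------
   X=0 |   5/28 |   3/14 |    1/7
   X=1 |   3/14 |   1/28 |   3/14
I(X;Y) = 0.1111, I(X;f(Y)) = 0.1095, inequality holds: 0.1111 ≥ 0.1095

Data Processing Inequality: For any Markov chain X → Y → Z, we have I(X;Y) ≥ I(X;Z).

Here Z = f(Y) is a deterministic function of Y, forming X → Y → Z.

Original I(X;Y) = 0.1111 bits

After applying f:
P(X,Z) where Z=f(Y):
- P(X,Z=0) = P(X,Y=1)
- P(X,Z=1) = P(X,Y=0) + P(X,Y=2)

I(X;Z) = I(X;f(Y)) = 0.1095 bits

Verification: 0.1111 ≥ 0.1095 ✓

Information cannot be created by processing; the function f can only lose information about X.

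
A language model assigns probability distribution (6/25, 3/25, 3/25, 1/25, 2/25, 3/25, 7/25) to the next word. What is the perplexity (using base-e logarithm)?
6.0077

Perplexity is e^H (or exp(H) for natural log).

First, H = -Σ p log p = 1.7930 nats
Perplexity = e^1.7930 = 6.0077

Interpretation: The model's uncertainty is equivalent to choosing uniformly among 6.0 options.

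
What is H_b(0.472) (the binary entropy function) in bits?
0.9977 bits

The binary entropy function is:
H(p) = -p log(p) - (1-p) log(1-p)

H(0.472) = -0.472 × log_2(0.472) - 0.528 × log_2(0.528)
H(0.472) = 0.9977 bits

Note: Binary entropy is maximized at p=0.5 (H=1 bit) and minimized at p=0 or p=1 (H=0).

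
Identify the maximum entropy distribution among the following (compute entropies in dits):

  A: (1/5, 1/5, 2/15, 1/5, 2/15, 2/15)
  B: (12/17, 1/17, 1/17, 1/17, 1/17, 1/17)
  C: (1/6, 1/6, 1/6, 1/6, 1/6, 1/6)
C

For a discrete distribution over n outcomes, entropy is maximized by the uniform distribution.

Computing entropies:
H(A) = 0.7694 dits
H(B) = 0.4687 dits
H(C) = 0.7782 dits

The uniform distribution (where all probabilities equal 1/6) achieves the maximum entropy of log_10(6) = 0.7782 dits.

Distribution C has the highest entropy.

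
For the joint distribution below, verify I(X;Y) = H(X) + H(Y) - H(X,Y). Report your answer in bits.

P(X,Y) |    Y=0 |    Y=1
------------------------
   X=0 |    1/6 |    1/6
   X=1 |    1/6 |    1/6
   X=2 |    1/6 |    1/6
I(X;Y) = 0.0000 bits

Mutual information has multiple equivalent forms:
- I(X;Y) = H(X) - H(X|Y)
- I(X;Y) = H(Y) - H(Y|X)
- I(X;Y) = H(X) + H(Y) - H(X,Y)

Computing all quantities:
H(X) = 1.5850, H(Y) = 1.0000, H(X,Y) = 2.5850
H(X|Y) = 1.5850, H(Y|X) = 1.0000

Verification:
H(X) - H(X|Y) = 1.5850 - 1.5850 = 0.0000
H(Y) - H(Y|X) = 1.0000 - 1.0000 = 0.0000
H(X) + H(Y) - H(X,Y) = 1.5850 + 1.0000 - 2.5850 = 0.0000

All forms give I(X;Y) = 0.0000 bits. ✓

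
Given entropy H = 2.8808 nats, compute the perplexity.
17.8285

Perplexity is e^H (or exp(H) for natural log).

H = 2.8808 nats
Perplexity = e^2.8808 = 17.8285

Interpretation: The model's uncertainty is equivalent to choosing uniformly among 17.8 options.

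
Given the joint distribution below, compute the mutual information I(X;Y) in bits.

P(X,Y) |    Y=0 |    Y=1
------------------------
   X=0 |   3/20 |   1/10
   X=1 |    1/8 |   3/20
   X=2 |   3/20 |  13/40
0.0402 bits

Mutual information: I(X;Y) = H(X) + H(Y) - H(X,Y)

Marginals:
P(X) = (1/4, 11/40, 19/40), H(X) = 1.5223 bits
P(Y) = (17/40, 23/40), H(Y) = 0.9837 bits

Joint entropy: H(X,Y) = 2.4658 bits

I(X;Y) = 1.5223 + 0.9837 - 2.4658 = 0.0402 bits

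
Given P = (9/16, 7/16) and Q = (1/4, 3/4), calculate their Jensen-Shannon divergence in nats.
0.0516 nats

Jensen-Shannon divergence is:
JSD(P||Q) = 0.5 × D_KL(P||M) + 0.5 × D_KL(Q||M)
where M = 0.5 × (P + Q) is the mixture distribution.

M = 0.5 × (9/16, 7/16) + 0.5 × (1/4, 3/4) = (13/32, 19/32)

D_KL(P||M) = 0.0494 nats
D_KL(Q||M) = 0.0538 nats

JSD(P||Q) = 0.5 × 0.0494 + 0.5 × 0.0538 = 0.0516 nats

Unlike KL divergence, JSD is symmetric and bounded: 0 ≤ JSD ≤ log(2).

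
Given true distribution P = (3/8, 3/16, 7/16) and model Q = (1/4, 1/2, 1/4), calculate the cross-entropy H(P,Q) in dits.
0.5456 dits

Cross-entropy: H(P,Q) = -Σ p(x) log q(x)

Alternatively: H(P,Q) = H(P) + D_KL(P||Q)
H(P) = 0.4531 dits
D_KL(P||Q) = 0.0925 dits

H(P,Q) = 0.4531 + 0.0925 = 0.5456 dits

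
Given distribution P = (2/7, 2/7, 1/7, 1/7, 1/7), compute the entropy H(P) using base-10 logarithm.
0.6731 dits

Shannon entropy is H(X) = -Σ p(x) log p(x).

For P = (2/7, 2/7, 1/7, 1/7, 1/7):
H = -2/7 × log_10(2/7) -2/7 × log_10(2/7) -1/7 × log_10(1/7) -1/7 × log_10(1/7) -1/7 × log_10(1/7)
H = 0.6731 dits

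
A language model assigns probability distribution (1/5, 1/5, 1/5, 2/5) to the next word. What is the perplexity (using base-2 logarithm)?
3.7893

Perplexity is 2^H (or exp(H) for natural log).

First, H = -Σ p log p = 1.9219 bits
Perplexity = 2^1.9219 = 3.7893

Interpretation: The model's uncertainty is equivalent to choosing uniformly among 3.8 options.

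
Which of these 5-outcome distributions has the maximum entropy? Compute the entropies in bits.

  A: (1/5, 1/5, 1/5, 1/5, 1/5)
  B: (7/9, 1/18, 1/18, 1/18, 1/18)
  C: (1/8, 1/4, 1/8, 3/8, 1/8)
A

For a discrete distribution over n outcomes, entropy is maximized by the uniform distribution.

Computing entropies:
H(A) = 2.3219 bits
H(B) = 1.2086 bits
H(C) = 2.1556 bits

The uniform distribution (where all probabilities equal 1/5) achieves the maximum entropy of log_2(5) = 2.3219 bits.

Distribution A has the highest entropy.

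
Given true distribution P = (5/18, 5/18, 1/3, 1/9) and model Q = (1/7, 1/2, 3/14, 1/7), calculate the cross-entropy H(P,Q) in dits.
0.6353 dits

Cross-entropy: H(P,Q) = -Σ p(x) log q(x)

Alternatively: H(P,Q) = H(P) + D_KL(P||Q)
H(P) = 0.5741 dits
D_KL(P||Q) = 0.0611 dits

H(P,Q) = 0.5741 + 0.0611 = 0.6353 dits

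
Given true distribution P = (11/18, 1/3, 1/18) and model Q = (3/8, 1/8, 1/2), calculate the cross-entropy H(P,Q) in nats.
1.3311 nats

Cross-entropy: H(P,Q) = -Σ p(x) log q(x)

Alternatively: H(P,Q) = H(P) + D_KL(P||Q)
H(P) = 0.8277 nats
D_KL(P||Q) = 0.5033 nats

H(P,Q) = 0.8277 + 0.5033 = 1.3311 nats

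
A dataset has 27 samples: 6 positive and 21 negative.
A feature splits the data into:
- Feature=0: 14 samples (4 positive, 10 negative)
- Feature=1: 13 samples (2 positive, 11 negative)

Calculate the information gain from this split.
0.0184 bits

Information Gain = H(Y) - H(Y|Feature)

Before split:
P(positive) = 6/27 = 0.2222
H(Y) = 0.7642 bits

After split:
Feature=0: H = 0.8631 bits (weight = 14/27)
Feature=1: H = 0.6194 bits (weight = 13/27)
H(Y|Feature) = (14/27)×0.8631 + (13/27)×0.6194 = 0.7458 bits

Information Gain = 0.7642 - 0.7458 = 0.0184 bits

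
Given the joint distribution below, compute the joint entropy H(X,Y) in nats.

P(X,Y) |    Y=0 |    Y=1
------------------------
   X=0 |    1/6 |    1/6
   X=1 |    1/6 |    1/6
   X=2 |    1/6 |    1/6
1.7918 nats

Joint entropy is H(X,Y) = -Σ_{x,y} p(x,y) log p(x,y).

Summing over all non-zero entries:
H(X,Y) = -[1/6·log_e(1/6) + 1/6·log_e(1/6) + 1/6·log_e(1/6) + 1/6·log_e(1/6) + 1/6·log_e(1/6) + 1/6·log_e(1/6)]
H(X,Y) = 1.7918 nats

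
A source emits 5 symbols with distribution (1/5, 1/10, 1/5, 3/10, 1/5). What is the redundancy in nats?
0.0523 nats

Redundancy measures how far a source is from maximum entropy:
R = H_max - H(X)

Maximum entropy for 5 symbols: H_max = log_e(5) = 1.6094 nats
Actual entropy: H(X) = 1.5571 nats
Redundancy: R = 1.6094 - 1.5571 = 0.0523 nats

This redundancy represents potential for compression: the source could be compressed by 0.0523 nats per symbol.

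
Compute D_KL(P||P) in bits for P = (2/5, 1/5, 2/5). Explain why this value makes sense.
0.0000 bits

KL divergence satisfies the Gibbs inequality: D_KL(P||Q) ≥ 0 for all distributions P, Q.

D_KL(P||Q) = Σ p(x) log(p(x)/q(x))
Each term is p(x) × log_2(p(x)/p(x)) = p(x) × log_2(1) = 0, so the sum is 0.
D_KL(P||Q) = 0.0000 bits

When P = Q, the KL divergence is exactly 0, as there is no 'divergence' between identical distributions.

This non-negativity is a fundamental property: relative entropy cannot be negative because it measures how different Q is from P.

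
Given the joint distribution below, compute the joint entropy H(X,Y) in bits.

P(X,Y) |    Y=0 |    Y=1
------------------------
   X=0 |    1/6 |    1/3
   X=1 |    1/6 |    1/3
1.9183 bits

Joint entropy is H(X,Y) = -Σ_{x,y} p(x,y) log p(x,y).

Summing over all non-zero entries:
H(X,Y) = -[1/6·log_2(1/6) + 1/3·log_2(1/3) + 1/6·log_2(1/6) + 1/3·log_2(1/3)]
H(X,Y) = 1.9183 bits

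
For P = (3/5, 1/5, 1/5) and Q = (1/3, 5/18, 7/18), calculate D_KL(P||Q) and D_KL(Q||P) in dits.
D_KL(P||Q) = 0.0669, D_KL(Q||P) = 0.0668

KL divergence is not symmetric: D_KL(P||Q) ≠ D_KL(Q||P) in general.

D_KL(P||Q) = 0.0669 dits
D_KL(Q||P) = 0.0668 dits

No, they are not equal!

This asymmetry is why KL divergence is not a true distance metric.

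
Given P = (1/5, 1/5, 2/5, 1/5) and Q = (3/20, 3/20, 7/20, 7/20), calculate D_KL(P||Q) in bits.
0.0816 bits

KL divergence: D_KL(P||Q) = Σ p(x) log(p(x)/q(x))

Computing term by term:
  x=0: 1/5 × log_2[(1/5)/(3/20)] = 1/5 × 0.4150 = 0.0830
  x=1: 1/5 × log_2[(1/5)/(3/20)] = 1/5 × 0.4150 = 0.0830
  x=2: 2/5 × log_2[(2/5)/(7/20)] = 2/5 × 0.1926 = 0.0771
  x=3: 1/5 × log_2[(1/5)/(7/20)] = 1/5 × -0.8074 = -0.1615

D_KL(P||Q) = 0.0816 bits

Note: KL divergence is always non-negative and equals 0 iff P = Q.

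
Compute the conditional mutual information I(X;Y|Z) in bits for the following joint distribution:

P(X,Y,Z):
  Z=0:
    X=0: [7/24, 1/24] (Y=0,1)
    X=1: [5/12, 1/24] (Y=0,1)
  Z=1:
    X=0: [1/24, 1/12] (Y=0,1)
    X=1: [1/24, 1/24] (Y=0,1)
0.0059 bits

Conditional mutual information: I(X;Y|Z) = H(X|Z) + H(Y|Z) - H(X,Y|Z)

H(Z) = 0.7383
H(X,Z) = 1.7179 → H(X|Z) = 0.9797
H(Y,Z) = 1.3249 → H(Y|Z) = 0.5866
H(X,Y,Z) = 2.2987 → H(X,Y|Z) = 1.5604

I(X;Y|Z) = 0.9797 + 0.5866 - 1.5604 = 0.0059 bits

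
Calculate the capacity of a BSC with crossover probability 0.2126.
0.2536 bits

For a binary symmetric channel (BSC) with error probability p:
Capacity C = 1 - H(p) bits per symbol

where H(p) = -p log₂(p) - (1-p) log₂(1-p) is the binary entropy function.

H(0.2126) = 0.7464 bits
C = 1 - 0.7464 = 0.2536 bits per symbol

This means we can reliably transmit up to 0.2536 bits of information per channel use.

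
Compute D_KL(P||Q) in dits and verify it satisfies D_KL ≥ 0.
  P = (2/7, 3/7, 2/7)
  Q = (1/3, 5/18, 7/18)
0.0233 dits

KL divergence satisfies the Gibbs inequality: D_KL(P||Q) ≥ 0 for all distributions P, Q.

D_KL(P||Q) = Σ p(x) log(p(x)/q(x))
Term by term:
  x=0: 2/7 × log_10[(2/7)/(1/3)] = -0.0191
  x=1: 3/7 × log_10[(3/7)/(5/18)] = 0.0807
  x=2: 2/7 × log_10[(2/7)/(7/18)] = -0.0383
D_KL(P||Q) = 0.0233 dits

D_KL(P||Q) = 0.0233 ≥ 0 ✓

This non-negativity is a fundamental property: relative entropy cannot be negative because it measures how different Q is from P.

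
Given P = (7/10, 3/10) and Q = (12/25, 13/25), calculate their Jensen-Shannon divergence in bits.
0.0364 bits

Jensen-Shannon divergence is:
JSD(P||Q) = 0.5 × D_KL(P||M) + 0.5 × D_KL(Q||M)
where M = 0.5 × (P + Q) is the mixture distribution.

M = 0.5 × (7/10, 3/10) + 0.5 × (12/25, 13/25) = (0.59, 0.41)

D_KL(P||M) = 0.0374 bits
D_KL(Q||M) = 0.0354 bits

JSD(P||Q) = 0.5 × 0.0374 + 0.5 × 0.0354 = 0.0364 bits

Unlike KL divergence, JSD is symmetric and bounded: 0 ≤ JSD ≤ log(2).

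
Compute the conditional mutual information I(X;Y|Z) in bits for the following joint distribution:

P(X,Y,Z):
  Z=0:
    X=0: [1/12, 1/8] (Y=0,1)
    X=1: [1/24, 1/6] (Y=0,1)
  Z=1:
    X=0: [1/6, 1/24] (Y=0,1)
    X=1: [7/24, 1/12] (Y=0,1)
0.0148 bits

Conditional mutual information: I(X;Y|Z) = H(X|Z) + H(Y|Z) - H(X,Y|Z)

H(Z) = 0.9799
H(X,Z) = 1.9450 → H(X|Z) = 0.9652
H(Y,Z) = 1.7843 → H(Y|Z) = 0.8045
H(X,Y,Z) = 2.7347 → H(X,Y|Z) = 1.7548

I(X;Y|Z) = 0.9652 + 0.8045 - 1.7548 = 0.0148 bits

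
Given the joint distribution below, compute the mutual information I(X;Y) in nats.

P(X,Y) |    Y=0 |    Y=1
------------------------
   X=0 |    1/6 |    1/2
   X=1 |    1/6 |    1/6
0.0306 nats

Mutual information: I(X;Y) = H(X) + H(Y) - H(X,Y)

Marginals:
P(X) = (2/3, 1/3), H(X) = 0.6365 nats
P(Y) = (1/3, 2/3), H(Y) = 0.6365 nats

Joint entropy: H(X,Y) = 1.2425 nats

I(X;Y) = 0.6365 + 0.6365 - 1.2425 = 0.0306 nats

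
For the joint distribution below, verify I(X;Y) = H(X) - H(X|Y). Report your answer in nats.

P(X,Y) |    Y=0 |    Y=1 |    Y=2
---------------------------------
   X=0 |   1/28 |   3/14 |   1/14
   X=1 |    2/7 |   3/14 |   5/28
I(X;Y) = 0.0692 nats

Mutual information has multiple equivalent forms:
- I(X;Y) = H(X) - H(X|Y)
- I(X;Y) = H(Y) - H(Y|X)
- I(X;Y) = H(X) + H(Y) - H(X,Y)

Computing all quantities:
H(X) = 0.6279, H(Y) = 1.0745, H(X,Y) = 1.6333
H(X|Y) = 0.5588, H(Y|X) = 1.0053

Verification:
H(X) - H(X|Y) = 0.6279 - 0.5588 = 0.0692
H(Y) - H(Y|X) = 1.0745 - 1.0053 = 0.0692
H(X) + H(Y) - H(X,Y) = 0.6279 + 1.0745 - 1.6333 = 0.0692

All forms give I(X;Y) = 0.0692 nats. ✓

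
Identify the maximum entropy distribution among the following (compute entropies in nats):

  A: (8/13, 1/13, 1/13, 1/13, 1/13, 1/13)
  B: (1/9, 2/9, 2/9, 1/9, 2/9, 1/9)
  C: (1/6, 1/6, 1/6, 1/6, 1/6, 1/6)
C

For a discrete distribution over n outcomes, entropy is maximized by the uniform distribution.

Computing entropies:
H(A) = 1.2853 nats
H(B) = 1.7351 nats
H(C) = 1.7918 nats

The uniform distribution (where all probabilities equal 1/6) achieves the maximum entropy of log_e(6) = 1.7918 nats.

Distribution C has the highest entropy.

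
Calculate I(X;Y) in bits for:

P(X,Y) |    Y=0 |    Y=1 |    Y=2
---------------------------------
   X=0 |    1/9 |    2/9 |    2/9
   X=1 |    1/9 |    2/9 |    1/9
0.0183 bits

Mutual information: I(X;Y) = H(X) + H(Y) - H(X,Y)

Marginals:
P(X) = (5/9, 4/9), H(X) = 0.9911 bits
P(Y) = (2/9, 4/9, 1/3), H(Y) = 1.5305 bits

Joint entropy: H(X,Y) = 2.5033 bits

I(X;Y) = 0.9911 + 1.5305 - 2.5033 = 0.0183 bits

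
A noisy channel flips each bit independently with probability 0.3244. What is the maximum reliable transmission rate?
0.0909 bits

For a binary symmetric channel (BSC) with error probability p:
Capacity C = 1 - H(p) bits per symbol

where H(p) = -p log₂(p) - (1-p) log₂(1-p) is the binary entropy function.

H(0.3244) = 0.9091 bits
C = 1 - 0.9091 = 0.0909 bits per symbol

This means we can reliably transmit up to 0.0909 bits of information per channel use.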